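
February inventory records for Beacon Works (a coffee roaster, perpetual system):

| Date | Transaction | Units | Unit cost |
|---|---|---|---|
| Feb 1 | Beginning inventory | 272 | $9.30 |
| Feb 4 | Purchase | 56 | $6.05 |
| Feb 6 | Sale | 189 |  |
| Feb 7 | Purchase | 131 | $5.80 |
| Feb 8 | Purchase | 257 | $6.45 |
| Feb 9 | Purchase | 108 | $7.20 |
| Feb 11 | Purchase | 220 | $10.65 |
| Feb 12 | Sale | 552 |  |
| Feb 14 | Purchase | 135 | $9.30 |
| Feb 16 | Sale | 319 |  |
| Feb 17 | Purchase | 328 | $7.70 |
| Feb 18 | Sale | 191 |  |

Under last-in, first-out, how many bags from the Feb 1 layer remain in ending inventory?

Feb 6, 189 sold [LIFO — newest first]: 56 @ $6.05 + 133 @ $9.30 = $1,575.70
Feb 12, 552 sold [LIFO — newest first]: 220 @ $10.65 + 108 @ $7.20 + 224 @ $6.45 = $4,565.40
Feb 16, 319 sold [LIFO — newest first]: 135 @ $9.30 + 33 @ $6.45 + 131 @ $5.80 + 20 @ $9.30 = $2,414.15
Feb 18, 191 sold [LIFO — newest first]: 191 @ $7.70 = $1,470.70
Total COGS = $1,575.70 + $4,565.40 + $2,414.15 + $1,470.70 = $10,025.95
Ending inventory: 119 @ $9.30 + 137 @ $7.70 = $2,161.60

119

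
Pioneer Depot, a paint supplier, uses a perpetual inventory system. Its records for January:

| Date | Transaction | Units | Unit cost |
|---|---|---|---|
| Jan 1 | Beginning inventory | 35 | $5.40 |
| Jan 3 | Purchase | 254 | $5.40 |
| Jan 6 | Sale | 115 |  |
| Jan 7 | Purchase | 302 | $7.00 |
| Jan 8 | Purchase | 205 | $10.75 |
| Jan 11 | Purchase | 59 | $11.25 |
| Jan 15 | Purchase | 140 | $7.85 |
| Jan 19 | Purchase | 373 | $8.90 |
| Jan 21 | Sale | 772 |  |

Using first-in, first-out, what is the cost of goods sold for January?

COGS = $6,793.30

Jan 6, 115 sold [FIFO — oldest first]: 35 @ $5.40 + 80 @ $5.40 = $621.00
Jan 21, 772 sold [FIFO — oldest first]: 174 @ $5.40 + 302 @ $7.00 + 205 @ $10.75 + 59 @ $11.25 + 32 @ $7.85 = $6,172.30
Total COGS = $621.00 + $6,172.30 = $6,793.30
Ending inventory: 108 @ $7.85 + 373 @ $8.90 = $4,167.50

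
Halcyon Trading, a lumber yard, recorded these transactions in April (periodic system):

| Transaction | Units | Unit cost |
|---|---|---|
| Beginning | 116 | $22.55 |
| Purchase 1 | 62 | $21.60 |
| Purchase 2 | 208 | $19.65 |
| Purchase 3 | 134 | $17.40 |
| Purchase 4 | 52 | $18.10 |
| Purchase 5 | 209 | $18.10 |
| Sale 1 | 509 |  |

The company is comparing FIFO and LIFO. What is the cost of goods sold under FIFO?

COGS = $10,182.40

FIFO COGS: 116 @ $22.55 + 62 @ $21.60 + 208 @ $19.65 + 123 @ $17.40 = $10,182.40
LIFO COGS: 209 @ $18.10 + 52 @ $18.10 + 134 @ $17.40 + 114 @ $19.65 = $9,295.80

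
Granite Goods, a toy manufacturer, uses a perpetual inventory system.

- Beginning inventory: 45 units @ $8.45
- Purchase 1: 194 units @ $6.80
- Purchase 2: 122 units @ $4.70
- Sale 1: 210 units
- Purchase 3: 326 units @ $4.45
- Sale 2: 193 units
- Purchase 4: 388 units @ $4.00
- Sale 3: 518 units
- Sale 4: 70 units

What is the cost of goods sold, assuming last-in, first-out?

COGS = $4,630.10

Sale 1 (210) [LIFO — newest first]: 122 @ $4.70 + 88 @ $6.80 = $1,171.80
Sale 2 (193) [LIFO — newest first]: 193 @ $4.45 = $858.85
Sale 3 (518) [LIFO — newest first]: 388 @ $4.00 + 130 @ $4.45 = $2,130.50
Sale 4 (70) [LIFO — newest first]: 3 @ $4.45 + 67 @ $6.80 = $468.95
Total COGS = $1,171.80 + $858.85 + $2,130.50 + $468.95 = $4,630.10
Ending inventory: 45 @ $8.45 + 39 @ $6.80 = $645.45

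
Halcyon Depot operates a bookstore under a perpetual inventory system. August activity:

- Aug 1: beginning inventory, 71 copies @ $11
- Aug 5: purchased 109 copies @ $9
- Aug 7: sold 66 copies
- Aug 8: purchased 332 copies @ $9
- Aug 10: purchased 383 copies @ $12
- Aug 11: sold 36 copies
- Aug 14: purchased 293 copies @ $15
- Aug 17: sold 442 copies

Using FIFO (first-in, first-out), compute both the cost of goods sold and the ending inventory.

COGS = $5,134; ending inventory = $8,607

Aug 7, 66 sold [FIFO — oldest first]: 66 @ $11 = $726
Aug 11, 36 sold [FIFO — oldest first]: 5 @ $11 + 31 @ $9 = $334
Aug 17, 442 sold [FIFO — oldest first]: 78 @ $9 + 332 @ $9 + 32 @ $12 = $4,074
Total COGS = $726 + $334 + $4,074 = $5,134
Ending inventory: 351 @ $12 + 293 @ $15 = $8,607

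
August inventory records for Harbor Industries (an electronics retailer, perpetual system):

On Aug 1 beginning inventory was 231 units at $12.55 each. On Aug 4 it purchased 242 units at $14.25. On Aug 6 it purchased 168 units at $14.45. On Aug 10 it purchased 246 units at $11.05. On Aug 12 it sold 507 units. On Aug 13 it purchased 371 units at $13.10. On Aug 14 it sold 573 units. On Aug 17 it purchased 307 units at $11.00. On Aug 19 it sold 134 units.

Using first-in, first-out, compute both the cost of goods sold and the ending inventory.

COGS = $15,777.15; ending inventory = $3,953.40

Aug 12, 507 sold [FIFO — oldest first]: 231 @ $12.55 + 242 @ $14.25 + 34 @ $14.45 = $6,838.85
Aug 14, 573 sold [FIFO — oldest first]: 134 @ $14.45 + 246 @ $11.05 + 193 @ $13.10 = $7,182.90
Aug 19, 134 sold [FIFO — oldest first]: 134 @ $13.10 = $1,755.40
Total COGS = $6,838.85 + $7,182.90 + $1,755.40 = $15,777.15
Ending inventory: 44 @ $13.10 + 307 @ $11.00 = $3,953.40
Check: goods available $19,730.55 = COGS $15,777.15 + ending $3,953.40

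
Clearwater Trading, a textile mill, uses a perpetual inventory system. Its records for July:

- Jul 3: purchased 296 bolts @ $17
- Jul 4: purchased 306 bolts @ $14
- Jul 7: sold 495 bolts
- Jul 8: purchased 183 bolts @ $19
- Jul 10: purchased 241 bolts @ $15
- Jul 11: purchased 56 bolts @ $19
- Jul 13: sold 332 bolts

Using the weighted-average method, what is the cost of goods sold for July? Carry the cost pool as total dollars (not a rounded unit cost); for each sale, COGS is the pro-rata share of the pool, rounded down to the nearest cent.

COGS = $13,209.61

After Jul 3: 296 on hand, pool $5,032.00 (≈ $17.0000 each)
After Jul 4: 602 on hand, pool $9,316.00 (≈ $15.4751 each)
Jul 7, sell 495: 495/602 × $9,316.00 → $7,660.16
After Jul 8: 290 on hand, pool $5,132.84 (≈ $17.6994 each)
After Jul 10: 531 on hand, pool $8,747.84 (≈ $16.4743 each)
After Jul 11: 587 on hand, pool $9,811.84 (≈ $16.7152 each)
Jul 13, sell 332: 332/587 × $9,811.84 → $5,549.45
Total COGS = $7,660.16 + $5,549.45 = $13,209.61
Ending inventory (cost pool remaining) = $4,262.39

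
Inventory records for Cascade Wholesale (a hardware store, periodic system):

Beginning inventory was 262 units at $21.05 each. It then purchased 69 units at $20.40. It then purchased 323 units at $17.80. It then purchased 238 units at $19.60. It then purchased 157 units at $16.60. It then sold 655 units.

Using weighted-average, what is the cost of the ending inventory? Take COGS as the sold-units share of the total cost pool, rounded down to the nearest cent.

Sale 1, sell 655: 655/1049 × $19,943.10 → $12,452.55
Ending inventory (cost pool remaining) = $7,490.55
Check: goods available $19,943.10 = COGS $12,452.55 + ending $7,490.55

Ending inventory = $7,490.55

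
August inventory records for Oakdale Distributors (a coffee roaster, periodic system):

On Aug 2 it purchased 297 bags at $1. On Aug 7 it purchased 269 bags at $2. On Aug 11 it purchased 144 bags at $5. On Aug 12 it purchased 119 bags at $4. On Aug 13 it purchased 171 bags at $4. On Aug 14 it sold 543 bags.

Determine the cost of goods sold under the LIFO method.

Aug 14, 543 sold [LIFO — newest first]: 171 @ $4 + 119 @ $4 + 144 @ $5 + 109 @ $2 = $2,098
Ending inventory: 297 @ $1 + 160 @ $2 = $617

COGS = $2,098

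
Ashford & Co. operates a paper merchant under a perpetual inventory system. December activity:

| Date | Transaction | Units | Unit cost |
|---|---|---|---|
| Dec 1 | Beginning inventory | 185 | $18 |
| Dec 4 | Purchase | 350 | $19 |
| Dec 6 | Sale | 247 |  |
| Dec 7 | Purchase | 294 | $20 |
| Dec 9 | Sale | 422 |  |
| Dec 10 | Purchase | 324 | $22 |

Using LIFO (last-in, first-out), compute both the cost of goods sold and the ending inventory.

Dec 6, 247 sold [LIFO — newest first]: 247 @ $19 = $4,693
Dec 9, 422 sold [LIFO — newest first]: 294 @ $20 + 103 @ $19 + 25 @ $18 = $8,287
Total COGS = $4,693 + $8,287 = $12,980
Ending inventory: 160 @ $18 + 324 @ $22 = $10,008

COGS = $12,980; ending inventory = $10,008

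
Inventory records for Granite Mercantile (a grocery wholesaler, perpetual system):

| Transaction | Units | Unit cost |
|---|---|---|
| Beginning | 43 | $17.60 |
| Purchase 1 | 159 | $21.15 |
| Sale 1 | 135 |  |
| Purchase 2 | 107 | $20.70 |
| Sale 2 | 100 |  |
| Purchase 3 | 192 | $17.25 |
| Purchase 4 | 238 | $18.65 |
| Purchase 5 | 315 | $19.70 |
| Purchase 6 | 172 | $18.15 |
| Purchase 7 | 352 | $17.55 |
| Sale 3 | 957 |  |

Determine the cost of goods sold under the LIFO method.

COGS = $22,630.85

Sale 1 (135) [LIFO — newest first]: 135 @ $21.15 = $2,855.25
Sale 2 (100) [LIFO — newest first]: 100 @ $20.70 = $2,070.00
Sale 3 (957) [LIFO — newest first]: 352 @ $17.55 + 172 @ $18.15 + 315 @ $19.70 + 118 @ $18.65 = $17,705.60
Total COGS = $2,855.25 + $2,070.00 + $17,705.60 = $22,630.85
Ending inventory: 43 @ $17.60 + 24 @ $21.15 + 7 @ $20.70 + 192 @ $17.25 + 120 @ $18.65 = $6,959.30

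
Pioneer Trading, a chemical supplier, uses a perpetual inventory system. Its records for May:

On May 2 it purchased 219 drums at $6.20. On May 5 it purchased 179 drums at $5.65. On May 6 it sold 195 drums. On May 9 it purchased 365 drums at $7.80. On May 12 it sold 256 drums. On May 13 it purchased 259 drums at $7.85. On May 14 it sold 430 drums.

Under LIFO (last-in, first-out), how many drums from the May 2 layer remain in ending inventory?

May 6, 195 sold [LIFO — newest first]: 179 @ $5.65 + 16 @ $6.20 = $1,110.55
May 12, 256 sold [LIFO — newest first]: 256 @ $7.80 = $1,996.80
May 14, 430 sold [LIFO — newest first]: 259 @ $7.85 + 109 @ $7.80 + 62 @ $6.20 = $3,267.75
Total COGS = $1,110.55 + $1,996.80 + $3,267.75 = $6,375.10
Ending inventory: 141 @ $6.20 = $874.20
Check: goods available $7,249.30 = COGS $6,375.10 + ending $874.20

141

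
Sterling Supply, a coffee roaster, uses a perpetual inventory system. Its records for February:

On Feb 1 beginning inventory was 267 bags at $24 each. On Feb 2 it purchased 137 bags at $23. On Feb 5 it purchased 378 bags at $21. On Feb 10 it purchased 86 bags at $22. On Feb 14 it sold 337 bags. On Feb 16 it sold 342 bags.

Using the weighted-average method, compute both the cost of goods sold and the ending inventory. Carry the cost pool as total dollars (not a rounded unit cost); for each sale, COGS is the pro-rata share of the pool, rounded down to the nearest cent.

After Feb 1: 267 on hand, pool $6,408.00 (≈ $24.0000 each)
After Feb 2: 404 on hand, pool $9,559.00 (≈ $23.6609 each)
After Feb 5: 782 on hand, pool $17,497.00 (≈ $22.3747 each)
After Feb 10: 868 on hand, pool $19,389.00 (≈ $22.3376 each)
Feb 14, sell 337: 337/868 × $19,389.00 → $7,527.75
Feb 16, sell 342: 342/531 × $11,861.25 → $7,639.44
Total COGS = $7,527.75 + $7,639.44 = $15,167.19
Ending inventory (cost pool remaining) = $4,221.81

COGS = $15,167.19; ending inventory = $4,221.81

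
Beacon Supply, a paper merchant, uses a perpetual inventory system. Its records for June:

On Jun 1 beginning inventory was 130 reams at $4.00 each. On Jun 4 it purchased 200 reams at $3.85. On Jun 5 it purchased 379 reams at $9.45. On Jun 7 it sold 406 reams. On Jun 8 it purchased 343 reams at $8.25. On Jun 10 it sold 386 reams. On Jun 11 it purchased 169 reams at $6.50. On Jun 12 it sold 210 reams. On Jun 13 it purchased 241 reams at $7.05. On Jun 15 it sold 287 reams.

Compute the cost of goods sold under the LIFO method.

COGS = $9,813.30

Jun 7, 406 sold [LIFO — newest first]: 379 @ $9.45 + 27 @ $3.85 = $3,685.50
Jun 10, 386 sold [LIFO — newest first]: 343 @ $8.25 + 43 @ $3.85 = $2,995.30
Jun 12, 210 sold [LIFO — newest first]: 169 @ $6.50 + 41 @ $3.85 = $1,256.35
Jun 15, 287 sold [LIFO — newest first]: 241 @ $7.05 + 46 @ $3.85 = $1,876.15
Total COGS = $3,685.50 + $2,995.30 + $1,256.35 + $1,876.15 = $9,813.30
Ending inventory: 130 @ $4.00 + 43 @ $3.85 = $685.55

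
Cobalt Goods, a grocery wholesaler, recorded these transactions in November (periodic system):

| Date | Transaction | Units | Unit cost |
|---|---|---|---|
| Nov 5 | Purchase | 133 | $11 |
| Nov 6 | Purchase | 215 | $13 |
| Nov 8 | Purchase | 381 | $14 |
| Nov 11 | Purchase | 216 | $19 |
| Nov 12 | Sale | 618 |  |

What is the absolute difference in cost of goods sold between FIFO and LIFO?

$1,673

FIFO COGS: 133 @ $11 + 215 @ $13 + 270 @ $14 = $8,038
LIFO COGS: 216 @ $19 + 381 @ $14 + 21 @ $13 = $9,711
Difference = |$8,038 − $9,711| = $1,673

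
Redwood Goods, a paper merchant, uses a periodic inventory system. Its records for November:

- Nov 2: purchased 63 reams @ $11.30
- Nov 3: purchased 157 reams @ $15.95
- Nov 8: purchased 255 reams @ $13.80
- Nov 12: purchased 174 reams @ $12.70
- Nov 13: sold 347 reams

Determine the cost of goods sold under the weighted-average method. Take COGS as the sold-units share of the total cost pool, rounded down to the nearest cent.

COGS = $4,782.53

Nov 13, sell 347: 347/649 × $8,944.85 → $4,782.53
Ending inventory (cost pool remaining) = $4,162.32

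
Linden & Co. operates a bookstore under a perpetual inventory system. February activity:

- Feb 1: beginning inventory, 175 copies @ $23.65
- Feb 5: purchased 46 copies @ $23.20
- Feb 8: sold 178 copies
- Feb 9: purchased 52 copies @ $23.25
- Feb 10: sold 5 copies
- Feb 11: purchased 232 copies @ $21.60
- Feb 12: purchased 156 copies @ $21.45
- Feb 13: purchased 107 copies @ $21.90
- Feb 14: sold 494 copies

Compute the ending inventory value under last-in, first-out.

Feb 8, 178 sold [LIFO — newest first]: 46 @ $23.20 + 132 @ $23.65 = $4,189.00
Feb 10, 5 sold [LIFO — newest first]: 5 @ $23.25 = $116.25
Feb 14, 494 sold [LIFO — newest first]: 107 @ $21.90 + 156 @ $21.45 + 231 @ $21.60 = $10,679.10
Total COGS = $4,189.00 + $116.25 + $10,679.10 = $14,984.35
Ending inventory: 43 @ $23.65 + 47 @ $23.25 + 1 @ $21.60 = $2,131.30

Ending inventory = $2,131.30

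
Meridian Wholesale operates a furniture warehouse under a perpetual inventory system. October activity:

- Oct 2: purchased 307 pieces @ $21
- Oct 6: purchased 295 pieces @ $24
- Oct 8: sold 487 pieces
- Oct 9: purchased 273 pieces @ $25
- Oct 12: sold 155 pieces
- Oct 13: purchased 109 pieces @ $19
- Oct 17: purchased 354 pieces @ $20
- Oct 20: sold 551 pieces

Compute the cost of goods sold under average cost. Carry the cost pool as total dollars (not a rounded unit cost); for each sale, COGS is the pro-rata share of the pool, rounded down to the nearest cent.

COGS = $26,419.39

After Oct 2: 307 on hand, pool $6,447.00 (≈ $21.0000 each)
After Oct 6: 602 on hand, pool $13,527.00 (≈ $22.4701 each)
Oct 8, sell 487: 487/602 × $13,527.00 → $10,942.93
After Oct 9: 388 on hand, pool $9,409.07 (≈ $24.2502 each)
Oct 12, sell 155: 155/388 × $9,409.07 → $3,758.77
After Oct 13: 342 on hand, pool $7,721.30 (≈ $22.5769 each)
After Oct 17: 696 on hand, pool $14,801.30 (≈ $21.2662 each)
Oct 20, sell 551: 551/696 × $14,801.30 → $11,717.69
Total COGS = $10,942.93 + $3,758.77 + $11,717.69 = $26,419.39
Ending inventory (cost pool remaining) = $3,083.61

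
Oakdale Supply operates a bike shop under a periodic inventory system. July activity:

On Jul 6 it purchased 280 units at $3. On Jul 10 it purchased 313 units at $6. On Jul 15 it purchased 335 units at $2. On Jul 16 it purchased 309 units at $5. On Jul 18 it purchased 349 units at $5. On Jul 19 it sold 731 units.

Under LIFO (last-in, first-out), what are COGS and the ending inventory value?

COGS = $3,436; ending inventory = $3,242

Jul 19, 731 sold [LIFO — newest first]: 349 @ $5 + 309 @ $5 + 73 @ $2 = $3,436
Ending inventory: 280 @ $3 + 313 @ $6 + 262 @ $2 = $3,242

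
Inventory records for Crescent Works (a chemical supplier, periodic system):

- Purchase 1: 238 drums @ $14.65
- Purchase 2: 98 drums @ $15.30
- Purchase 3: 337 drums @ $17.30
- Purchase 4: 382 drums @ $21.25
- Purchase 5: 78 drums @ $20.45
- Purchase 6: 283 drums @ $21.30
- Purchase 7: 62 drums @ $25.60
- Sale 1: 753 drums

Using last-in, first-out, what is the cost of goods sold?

Sale 1 (753) [LIFO — newest first]: 62 @ $25.60 + 283 @ $21.30 + 78 @ $20.45 + 330 @ $21.25 = $16,222.70
Ending inventory: 238 @ $14.65 + 98 @ $15.30 + 337 @ $17.30 + 52 @ $21.25 = $11,921.20

COGS = $16,222.70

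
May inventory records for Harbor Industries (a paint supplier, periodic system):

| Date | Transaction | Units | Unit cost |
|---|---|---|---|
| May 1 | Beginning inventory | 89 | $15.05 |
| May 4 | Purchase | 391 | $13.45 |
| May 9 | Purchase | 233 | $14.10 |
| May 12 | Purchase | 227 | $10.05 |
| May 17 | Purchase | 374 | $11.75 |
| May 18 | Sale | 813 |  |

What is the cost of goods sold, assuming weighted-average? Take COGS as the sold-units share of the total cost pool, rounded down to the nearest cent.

COGS = $10,245.74

May 18, sell 813: 813/1314 × $16,559.55 → $10,245.74
Ending inventory (cost pool remaining) = $6,313.81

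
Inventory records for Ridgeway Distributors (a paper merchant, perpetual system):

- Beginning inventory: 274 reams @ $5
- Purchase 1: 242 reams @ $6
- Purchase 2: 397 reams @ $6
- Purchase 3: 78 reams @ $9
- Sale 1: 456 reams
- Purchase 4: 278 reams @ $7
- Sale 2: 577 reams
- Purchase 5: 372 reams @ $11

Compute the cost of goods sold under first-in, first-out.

COGS = $6,200

Sale 1 (456) [FIFO — oldest first]: 274 @ $5 + 182 @ $6 = $2,462
Sale 2 (577) [FIFO — oldest first]: 60 @ $6 + 397 @ $6 + 78 @ $9 + 42 @ $7 = $3,738
Total COGS = $2,462 + $3,738 = $6,200
Ending inventory: 236 @ $7 + 372 @ $11 = $5,744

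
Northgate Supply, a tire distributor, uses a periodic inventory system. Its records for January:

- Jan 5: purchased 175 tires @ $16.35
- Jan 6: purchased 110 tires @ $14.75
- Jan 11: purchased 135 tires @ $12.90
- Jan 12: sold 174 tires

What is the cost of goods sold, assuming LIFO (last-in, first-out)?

COGS = $2,316.75

Jan 12, 174 sold [LIFO — newest first]: 135 @ $12.90 + 39 @ $14.75 = $2,316.75
Ending inventory: 175 @ $16.35 + 71 @ $14.75 = $3,908.50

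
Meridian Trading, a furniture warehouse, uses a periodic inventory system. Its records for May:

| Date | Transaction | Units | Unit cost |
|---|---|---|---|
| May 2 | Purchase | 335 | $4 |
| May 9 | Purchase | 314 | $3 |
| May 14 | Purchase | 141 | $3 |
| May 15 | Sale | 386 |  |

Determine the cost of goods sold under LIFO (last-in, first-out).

May 15, 386 sold [LIFO — newest first]: 141 @ $3 + 245 @ $3 = $1,158
Ending inventory: 335 @ $4 + 69 @ $3 = $1,547

COGS = $1,158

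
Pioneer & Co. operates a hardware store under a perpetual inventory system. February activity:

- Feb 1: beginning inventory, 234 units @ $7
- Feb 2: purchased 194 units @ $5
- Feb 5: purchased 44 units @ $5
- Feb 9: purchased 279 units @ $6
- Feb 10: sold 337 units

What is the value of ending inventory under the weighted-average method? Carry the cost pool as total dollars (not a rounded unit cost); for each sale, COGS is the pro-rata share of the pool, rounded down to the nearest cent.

Ending inventory = $2,481.80

After Feb 1: 234 on hand, pool $1,638.00 (≈ $7.0000 each)
After Feb 2: 428 on hand, pool $2,608.00 (≈ $6.0935 each)
After Feb 5: 472 on hand, pool $2,828.00 (≈ $5.9915 each)
After Feb 9: 751 on hand, pool $4,502.00 (≈ $5.9947 each)
Feb 10, sell 337: 337/751 × $4,502.00 → $2,020.20
Ending inventory (cost pool remaining) = $2,481.80
Check: goods available $4,502.00 = COGS $2,020.20 + ending $2,481.80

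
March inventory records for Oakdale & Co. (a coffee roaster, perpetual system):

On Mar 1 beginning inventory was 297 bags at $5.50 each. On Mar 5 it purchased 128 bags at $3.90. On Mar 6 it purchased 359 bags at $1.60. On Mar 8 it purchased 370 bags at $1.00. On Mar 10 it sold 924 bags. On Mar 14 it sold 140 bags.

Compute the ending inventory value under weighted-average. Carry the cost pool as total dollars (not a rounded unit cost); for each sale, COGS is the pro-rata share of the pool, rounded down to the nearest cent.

After Mar 1: 297 on hand, pool $1,633.50 (≈ $5.5000 each)
After Mar 5: 425 on hand, pool $2,132.70 (≈ $5.0181 each)
After Mar 6: 784 on hand, pool $2,707.10 (≈ $3.4529 each)
After Mar 8: 1154 on hand, pool $3,077.10 (≈ $2.6665 each)
Mar 10, sell 924: 924/1154 × $3,077.10 → $2,463.81
Mar 14, sell 140: 140/230 × $613.29 → $373.30
Total COGS = $2,463.81 + $373.30 = $2,837.11
Ending inventory (cost pool remaining) = $239.99
Check: goods available $3,077.10 = COGS $2,837.11 + ending $239.99

Ending inventory = $239.99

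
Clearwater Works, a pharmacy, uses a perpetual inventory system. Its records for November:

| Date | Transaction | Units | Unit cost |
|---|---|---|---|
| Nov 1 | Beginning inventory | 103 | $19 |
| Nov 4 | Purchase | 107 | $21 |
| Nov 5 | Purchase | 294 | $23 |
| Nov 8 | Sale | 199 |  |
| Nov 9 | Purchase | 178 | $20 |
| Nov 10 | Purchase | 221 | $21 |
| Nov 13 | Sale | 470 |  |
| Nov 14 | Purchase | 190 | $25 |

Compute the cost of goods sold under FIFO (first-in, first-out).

COGS = $14,266

Nov 8, 199 sold [FIFO — oldest first]: 103 @ $19 + 96 @ $21 = $3,973
Nov 13, 470 sold [FIFO — oldest first]: 11 @ $21 + 294 @ $23 + 165 @ $20 = $10,293
Total COGS = $3,973 + $10,293 = $14,266
Ending inventory: 13 @ $20 + 221 @ $21 + 190 @ $25 = $9,651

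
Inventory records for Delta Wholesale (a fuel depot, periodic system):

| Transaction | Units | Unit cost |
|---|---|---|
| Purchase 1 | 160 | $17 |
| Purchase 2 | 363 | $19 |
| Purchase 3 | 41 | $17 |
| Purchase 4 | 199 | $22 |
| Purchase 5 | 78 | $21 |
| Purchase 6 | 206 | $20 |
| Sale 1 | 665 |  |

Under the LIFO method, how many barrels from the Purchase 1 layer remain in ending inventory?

Sale 1 (665) [LIFO — newest first]: 206 @ $20 + 78 @ $21 + 199 @ $22 + 41 @ $17 + 141 @ $19 = $13,512
Ending inventory: 160 @ $17 + 222 @ $19 = $6,938

160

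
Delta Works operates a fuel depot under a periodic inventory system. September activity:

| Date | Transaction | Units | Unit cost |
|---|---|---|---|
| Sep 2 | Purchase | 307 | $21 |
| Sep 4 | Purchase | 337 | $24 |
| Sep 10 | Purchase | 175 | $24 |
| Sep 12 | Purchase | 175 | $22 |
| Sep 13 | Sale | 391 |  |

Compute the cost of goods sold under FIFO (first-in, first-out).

Sep 13, 391 sold [FIFO — oldest first]: 307 @ $21 + 84 @ $24 = $8,463
Ending inventory: 253 @ $24 + 175 @ $24 + 175 @ $22 = $14,122
Check: goods available $22,585 = COGS $8,463 + ending $14,122

COGS = $8,463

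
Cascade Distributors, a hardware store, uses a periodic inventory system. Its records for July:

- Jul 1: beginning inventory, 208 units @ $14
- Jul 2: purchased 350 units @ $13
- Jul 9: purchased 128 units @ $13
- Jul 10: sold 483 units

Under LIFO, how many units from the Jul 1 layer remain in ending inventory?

203

Jul 10, 483 sold [LIFO — newest first]: 128 @ $13 + 350 @ $13 + 5 @ $14 = $6,284
Ending inventory: 203 @ $14 = $2,842
Check: goods available $9,126 = COGS $6,284 + ending $2,842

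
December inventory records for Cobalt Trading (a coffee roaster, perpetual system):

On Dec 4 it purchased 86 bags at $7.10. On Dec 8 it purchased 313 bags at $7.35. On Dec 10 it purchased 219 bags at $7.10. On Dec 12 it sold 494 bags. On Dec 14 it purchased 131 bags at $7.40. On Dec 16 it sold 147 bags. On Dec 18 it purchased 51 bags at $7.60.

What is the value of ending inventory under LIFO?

Dec 12, 494 sold [LIFO — newest first]: 219 @ $7.10 + 275 @ $7.35 = $3,576.15
Dec 16, 147 sold [LIFO — newest first]: 131 @ $7.40 + 16 @ $7.35 = $1,087.00
Total COGS = $3,576.15 + $1,087.00 = $4,663.15
Ending inventory: 86 @ $7.10 + 22 @ $7.35 + 51 @ $7.60 = $1,159.90
Check: goods available $5,823.05 = COGS $4,663.15 + ending $1,159.90

Ending inventory = $1,159.90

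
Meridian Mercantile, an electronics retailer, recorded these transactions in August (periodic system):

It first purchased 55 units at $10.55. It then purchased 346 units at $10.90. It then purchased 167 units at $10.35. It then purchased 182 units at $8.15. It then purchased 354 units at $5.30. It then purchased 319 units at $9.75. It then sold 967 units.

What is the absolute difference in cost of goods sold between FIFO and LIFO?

$1,084.55

FIFO COGS: 55 @ $10.55 + 346 @ $10.90 + 167 @ $10.35 + 182 @ $8.15 + 217 @ $5.30 = $8,713.50
LIFO COGS: 319 @ $9.75 + 354 @ $5.30 + 182 @ $8.15 + 112 @ $10.35 = $7,628.95
Difference = |$8,713.50 − $7,628.95| = $1,084.55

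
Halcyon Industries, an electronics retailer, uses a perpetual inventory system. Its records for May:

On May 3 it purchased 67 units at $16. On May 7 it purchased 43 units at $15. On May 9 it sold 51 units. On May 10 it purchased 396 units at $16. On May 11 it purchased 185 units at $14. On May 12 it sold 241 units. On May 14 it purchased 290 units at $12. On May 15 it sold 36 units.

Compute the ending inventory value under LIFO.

Ending inventory = $9,432

May 9, 51 sold [LIFO — newest first]: 43 @ $15 + 8 @ $16 = $773
May 12, 241 sold [LIFO — newest first]: 185 @ $14 + 56 @ $16 = $3,486
May 15, 36 sold [LIFO — newest first]: 36 @ $12 = $432
Total COGS = $773 + $3,486 + $432 = $4,691
Ending inventory: 59 @ $16 + 340 @ $16 + 254 @ $12 = $9,432
Check: goods available $14,123 = COGS $4,691 + ending $9,432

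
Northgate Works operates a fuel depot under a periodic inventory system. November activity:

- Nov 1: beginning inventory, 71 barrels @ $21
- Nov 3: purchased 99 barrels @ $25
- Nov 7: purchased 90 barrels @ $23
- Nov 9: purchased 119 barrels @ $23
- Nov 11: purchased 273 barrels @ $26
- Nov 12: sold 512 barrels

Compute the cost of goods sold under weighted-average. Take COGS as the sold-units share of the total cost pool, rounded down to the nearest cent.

COGS = $12,463.11

Nov 12, sell 512: 512/652 × $15,871.00 → $12,463.11
Ending inventory (cost pool remaining) = $3,407.89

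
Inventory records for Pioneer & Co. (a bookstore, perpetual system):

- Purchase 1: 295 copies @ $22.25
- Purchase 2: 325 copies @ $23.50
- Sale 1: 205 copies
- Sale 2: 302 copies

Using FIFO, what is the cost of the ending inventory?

Ending inventory = $2,655.50

Sale 1 (205) [FIFO — oldest first]: 205 @ $22.25 = $4,561.25
Sale 2 (302) [FIFO — oldest first]: 90 @ $22.25 + 212 @ $23.50 = $6,984.50
Total COGS = $4,561.25 + $6,984.50 = $11,545.75
Ending inventory: 113 @ $23.50 = $2,655.50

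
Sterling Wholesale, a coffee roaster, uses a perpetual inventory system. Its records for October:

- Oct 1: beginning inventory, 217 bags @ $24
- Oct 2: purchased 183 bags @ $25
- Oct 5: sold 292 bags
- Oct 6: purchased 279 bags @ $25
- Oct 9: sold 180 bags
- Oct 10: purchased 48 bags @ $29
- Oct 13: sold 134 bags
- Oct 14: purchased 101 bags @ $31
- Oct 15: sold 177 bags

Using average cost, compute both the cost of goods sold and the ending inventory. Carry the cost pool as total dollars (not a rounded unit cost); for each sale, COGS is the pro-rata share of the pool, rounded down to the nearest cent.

After Oct 1: 217 on hand, pool $5,208.00 (≈ $24.0000 each)
After Oct 2: 400 on hand, pool $9,783.00 (≈ $24.4575 each)
Oct 5, sell 292: 292/400 × $9,783.00 → $7,141.59
After Oct 6: 387 on hand, pool $9,616.41 (≈ $24.8486 each)
Oct 9, sell 180: 180/387 × $9,616.41 → $4,472.74
After Oct 10: 255 on hand, pool $6,535.67 (≈ $25.6301 each)
Oct 13, sell 134: 134/255 × $6,535.67 → $3,434.43
After Oct 14: 222 on hand, pool $6,232.24 (≈ $28.0732 each)
Oct 15, sell 177: 177/222 × $6,232.24 → $4,968.94
Total COGS = $7,141.59 + $4,472.74 + $3,434.43 + $4,968.94 = $20,017.70
Ending inventory (cost pool remaining) = $1,263.30
Check: goods available $21,281.00 = COGS $20,017.70 + ending $1,263.30

COGS = $20,017.70; ending inventory = $1,263.30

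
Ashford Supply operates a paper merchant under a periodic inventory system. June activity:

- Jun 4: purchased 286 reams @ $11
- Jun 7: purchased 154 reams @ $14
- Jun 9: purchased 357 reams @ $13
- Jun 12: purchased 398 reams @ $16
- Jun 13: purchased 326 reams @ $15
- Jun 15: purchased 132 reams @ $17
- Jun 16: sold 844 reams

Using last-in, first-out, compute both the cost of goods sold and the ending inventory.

COGS = $13,310; ending inventory = $10,135

Jun 16, 844 sold [LIFO — newest first]: 132 @ $17 + 326 @ $15 + 386 @ $16 = $13,310
Ending inventory: 286 @ $11 + 154 @ $14 + 357 @ $13 + 12 @ $16 = $10,135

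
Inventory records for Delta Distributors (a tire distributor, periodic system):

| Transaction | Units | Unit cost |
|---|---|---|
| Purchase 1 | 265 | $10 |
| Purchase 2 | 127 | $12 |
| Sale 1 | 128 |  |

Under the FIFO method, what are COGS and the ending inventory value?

COGS = $1,280; ending inventory = $2,894

Sale 1 (128) [FIFO — oldest first]: 128 @ $10 = $1,280
Ending inventory: 137 @ $10 + 127 @ $12 = $2,894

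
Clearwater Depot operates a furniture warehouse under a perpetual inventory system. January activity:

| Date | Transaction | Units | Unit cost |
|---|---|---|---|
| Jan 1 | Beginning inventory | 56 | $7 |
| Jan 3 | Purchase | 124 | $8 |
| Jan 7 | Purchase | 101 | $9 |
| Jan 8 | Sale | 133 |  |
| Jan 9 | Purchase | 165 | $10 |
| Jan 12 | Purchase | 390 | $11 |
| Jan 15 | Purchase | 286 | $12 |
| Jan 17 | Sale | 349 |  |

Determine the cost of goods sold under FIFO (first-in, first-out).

COGS = $4,339

Jan 8, 133 sold [FIFO — oldest first]: 56 @ $7 + 77 @ $8 = $1,008
Jan 17, 349 sold [FIFO — oldest first]: 47 @ $8 + 101 @ $9 + 165 @ $10 + 36 @ $11 = $3,331
Total COGS = $1,008 + $3,331 = $4,339
Ending inventory: 354 @ $11 + 286 @ $12 = $7,326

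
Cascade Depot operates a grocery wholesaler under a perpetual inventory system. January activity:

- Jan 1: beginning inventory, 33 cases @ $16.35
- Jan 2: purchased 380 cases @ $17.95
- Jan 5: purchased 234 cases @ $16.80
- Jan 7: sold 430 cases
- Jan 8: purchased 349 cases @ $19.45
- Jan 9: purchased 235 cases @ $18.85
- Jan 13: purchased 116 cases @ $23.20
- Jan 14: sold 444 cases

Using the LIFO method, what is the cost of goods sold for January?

COGS = $16,379.20

Jan 7, 430 sold [LIFO — newest first]: 234 @ $16.80 + 196 @ $17.95 = $7,449.40
Jan 14, 444 sold [LIFO — newest first]: 116 @ $23.20 + 235 @ $18.85 + 93 @ $19.45 = $8,929.80
Total COGS = $7,449.40 + $8,929.80 = $16,379.20
Ending inventory: 33 @ $16.35 + 184 @ $17.95 + 256 @ $19.45 = $8,821.55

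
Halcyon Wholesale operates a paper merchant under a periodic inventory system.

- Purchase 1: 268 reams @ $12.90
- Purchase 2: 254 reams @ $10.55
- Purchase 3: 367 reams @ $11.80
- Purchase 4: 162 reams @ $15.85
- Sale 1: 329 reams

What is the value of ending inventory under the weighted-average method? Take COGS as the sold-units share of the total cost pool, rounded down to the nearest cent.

Ending inventory = $8,954.73

Sale 1, sell 329: 329/1051 × $13,035.20 → $4,080.47
Ending inventory (cost pool remaining) = $8,954.73
Check: goods available $13,035.20 = COGS $4,080.47 + ending $8,954.73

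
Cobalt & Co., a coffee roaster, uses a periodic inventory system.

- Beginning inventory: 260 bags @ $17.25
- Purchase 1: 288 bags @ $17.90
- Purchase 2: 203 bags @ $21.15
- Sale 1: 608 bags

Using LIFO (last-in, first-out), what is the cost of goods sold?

COGS = $11,466.90

Sale 1 (608) [LIFO — newest first]: 203 @ $21.15 + 288 @ $17.90 + 117 @ $17.25 = $11,466.90
Ending inventory: 143 @ $17.25 = $2,466.75
Check: goods available $13,933.65 = COGS $11,466.90 + ending $2,466.75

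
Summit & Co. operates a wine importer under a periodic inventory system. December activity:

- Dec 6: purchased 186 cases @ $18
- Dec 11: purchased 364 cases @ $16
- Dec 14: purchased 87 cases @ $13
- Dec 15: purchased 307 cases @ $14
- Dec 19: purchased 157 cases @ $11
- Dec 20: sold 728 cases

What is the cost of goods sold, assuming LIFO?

Dec 20, 728 sold [LIFO — newest first]: 157 @ $11 + 307 @ $14 + 87 @ $13 + 177 @ $16 = $9,988
Ending inventory: 186 @ $18 + 187 @ $16 = $6,340

COGS = $9,988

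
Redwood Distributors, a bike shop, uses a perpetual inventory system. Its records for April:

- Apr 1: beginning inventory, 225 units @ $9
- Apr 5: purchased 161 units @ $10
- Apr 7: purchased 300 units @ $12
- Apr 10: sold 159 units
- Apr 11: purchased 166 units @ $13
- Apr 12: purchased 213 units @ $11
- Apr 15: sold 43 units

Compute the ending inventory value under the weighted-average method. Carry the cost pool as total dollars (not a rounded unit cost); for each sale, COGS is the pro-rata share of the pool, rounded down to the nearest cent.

After Apr 1: 225 on hand, pool $2,025.00 (≈ $9.0000 each)
After Apr 5: 386 on hand, pool $3,635.00 (≈ $9.4171 each)
After Apr 7: 686 on hand, pool $7,235.00 (≈ $10.5466 each)
Apr 10, sell 159: 159/686 × $7,235.00 → $1,676.91
After Apr 11: 693 on hand, pool $7,716.09 (≈ $11.1343 each)
After Apr 12: 906 on hand, pool $10,059.09 (≈ $11.1027 each)
Apr 15, sell 43: 43/906 × $10,059.09 → $477.41
Total COGS = $1,676.91 + $477.41 = $2,154.32
Ending inventory (cost pool remaining) = $9,581.68

Ending inventory = $9,581.68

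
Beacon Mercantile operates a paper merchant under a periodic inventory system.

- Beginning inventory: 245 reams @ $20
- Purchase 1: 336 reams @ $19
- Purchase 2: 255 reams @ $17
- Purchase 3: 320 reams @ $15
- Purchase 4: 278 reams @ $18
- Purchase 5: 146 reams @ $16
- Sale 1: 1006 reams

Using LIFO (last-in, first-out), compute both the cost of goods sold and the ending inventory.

Sale 1 (1006) [LIFO — newest first]: 146 @ $16 + 278 @ $18 + 320 @ $15 + 255 @ $17 + 7 @ $19 = $16,608
Ending inventory: 245 @ $20 + 329 @ $19 = $11,151

COGS = $16,608; ending inventory = $11,151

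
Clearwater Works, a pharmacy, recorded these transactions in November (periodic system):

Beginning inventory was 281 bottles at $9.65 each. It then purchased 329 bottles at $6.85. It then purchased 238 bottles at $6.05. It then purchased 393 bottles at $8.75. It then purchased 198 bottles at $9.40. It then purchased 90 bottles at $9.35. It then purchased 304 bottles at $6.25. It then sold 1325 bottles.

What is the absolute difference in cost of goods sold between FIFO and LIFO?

FIFO COGS: 281 @ $9.65 + 329 @ $6.85 + 238 @ $6.05 + 393 @ $8.75 + 84 @ $9.40 = $10,633.55
LIFO COGS: 304 @ $6.25 + 90 @ $9.35 + 198 @ $9.40 + 393 @ $8.75 + 238 @ $6.05 + 102 @ $6.85 = $10,180.05
Difference = |$10,633.55 − $10,180.05| = $453.50

$453.50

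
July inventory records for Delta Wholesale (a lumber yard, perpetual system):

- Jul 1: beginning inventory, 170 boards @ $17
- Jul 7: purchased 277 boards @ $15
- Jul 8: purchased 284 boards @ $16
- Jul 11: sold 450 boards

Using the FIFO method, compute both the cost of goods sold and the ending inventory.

Jul 11, 450 sold [FIFO — oldest first]: 170 @ $17 + 277 @ $15 + 3 @ $16 = $7,093
Ending inventory: 281 @ $16 = $4,496

COGS = $7,093; ending inventory = $4,496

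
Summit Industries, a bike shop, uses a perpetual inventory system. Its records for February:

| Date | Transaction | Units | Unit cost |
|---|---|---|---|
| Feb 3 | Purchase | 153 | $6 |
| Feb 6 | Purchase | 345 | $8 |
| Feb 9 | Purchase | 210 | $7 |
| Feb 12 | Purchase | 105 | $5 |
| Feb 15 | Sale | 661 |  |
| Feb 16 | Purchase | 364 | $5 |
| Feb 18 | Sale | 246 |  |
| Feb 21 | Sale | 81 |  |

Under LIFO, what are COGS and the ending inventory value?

Feb 15, 661 sold [LIFO — newest first]: 105 @ $5 + 210 @ $7 + 345 @ $8 + 1 @ $6 = $4,761
Feb 18, 246 sold [LIFO — newest first]: 246 @ $5 = $1,230
Feb 21, 81 sold [LIFO — newest first]: 81 @ $5 = $405
Total COGS = $4,761 + $1,230 + $405 = $6,396
Ending inventory: 152 @ $6 + 37 @ $5 = $1,097
Check: goods available $7,493 = COGS $6,396 + ending $1,097

COGS = $6,396; ending inventory = $1,097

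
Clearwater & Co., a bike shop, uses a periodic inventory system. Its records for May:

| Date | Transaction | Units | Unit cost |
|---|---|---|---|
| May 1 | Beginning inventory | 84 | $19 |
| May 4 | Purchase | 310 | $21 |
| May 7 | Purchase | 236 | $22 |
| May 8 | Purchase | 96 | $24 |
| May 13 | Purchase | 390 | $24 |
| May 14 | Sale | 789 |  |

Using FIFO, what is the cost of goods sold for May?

May 14, 789 sold [FIFO — oldest first]: 84 @ $19 + 310 @ $21 + 236 @ $22 + 96 @ $24 + 63 @ $24 = $17,114
Ending inventory: 327 @ $24 = $7,848

COGS = $17,114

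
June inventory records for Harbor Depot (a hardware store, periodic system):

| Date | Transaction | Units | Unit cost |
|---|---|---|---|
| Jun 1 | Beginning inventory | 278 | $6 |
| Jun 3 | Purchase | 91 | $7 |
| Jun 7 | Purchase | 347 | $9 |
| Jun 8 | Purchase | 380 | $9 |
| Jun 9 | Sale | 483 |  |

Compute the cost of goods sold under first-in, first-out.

COGS = $3,331

Jun 9, 483 sold [FIFO — oldest first]: 278 @ $6 + 91 @ $7 + 114 @ $9 = $3,331
Ending inventory: 233 @ $9 + 380 @ $9 = $5,517
Check: goods available $8,848 = COGS $3,331 + ending $5,517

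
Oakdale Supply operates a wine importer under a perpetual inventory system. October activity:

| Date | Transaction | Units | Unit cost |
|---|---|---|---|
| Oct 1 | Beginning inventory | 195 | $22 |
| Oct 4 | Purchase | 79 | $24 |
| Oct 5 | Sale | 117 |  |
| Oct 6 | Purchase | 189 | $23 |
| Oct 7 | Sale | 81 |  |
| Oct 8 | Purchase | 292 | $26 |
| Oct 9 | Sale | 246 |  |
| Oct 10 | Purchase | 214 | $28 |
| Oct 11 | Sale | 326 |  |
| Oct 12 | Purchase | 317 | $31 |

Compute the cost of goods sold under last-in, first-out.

COGS = $19,697

Oct 5, 117 sold [LIFO — newest first]: 79 @ $24 + 38 @ $22 = $2,732
Oct 7, 81 sold [LIFO — newest first]: 81 @ $23 = $1,863
Oct 9, 246 sold [LIFO — newest first]: 246 @ $26 = $6,396
Oct 11, 326 sold [LIFO — newest first]: 214 @ $28 + 46 @ $26 + 66 @ $23 = $8,706
Total COGS = $2,732 + $1,863 + $6,396 + $8,706 = $19,697
Ending inventory: 157 @ $22 + 42 @ $23 + 317 @ $31 = $14,247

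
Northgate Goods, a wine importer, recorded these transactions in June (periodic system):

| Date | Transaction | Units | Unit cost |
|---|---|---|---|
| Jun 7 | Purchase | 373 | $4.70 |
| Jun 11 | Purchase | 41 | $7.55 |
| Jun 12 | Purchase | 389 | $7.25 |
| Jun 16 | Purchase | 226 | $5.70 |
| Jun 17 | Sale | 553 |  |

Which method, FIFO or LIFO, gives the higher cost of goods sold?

LIFO

FIFO COGS: 373 @ $4.70 + 41 @ $7.55 + 139 @ $7.25 = $3,070.40
LIFO COGS: 226 @ $5.70 + 327 @ $7.25 = $3,658.95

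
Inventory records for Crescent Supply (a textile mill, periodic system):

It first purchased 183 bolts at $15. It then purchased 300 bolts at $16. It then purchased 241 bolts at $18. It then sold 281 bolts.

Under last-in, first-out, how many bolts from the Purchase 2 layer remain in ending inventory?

Sale 1 (281) [LIFO — newest first]: 241 @ $18 + 40 @ $16 = $4,978
Ending inventory: 183 @ $15 + 260 @ $16 = $6,905

260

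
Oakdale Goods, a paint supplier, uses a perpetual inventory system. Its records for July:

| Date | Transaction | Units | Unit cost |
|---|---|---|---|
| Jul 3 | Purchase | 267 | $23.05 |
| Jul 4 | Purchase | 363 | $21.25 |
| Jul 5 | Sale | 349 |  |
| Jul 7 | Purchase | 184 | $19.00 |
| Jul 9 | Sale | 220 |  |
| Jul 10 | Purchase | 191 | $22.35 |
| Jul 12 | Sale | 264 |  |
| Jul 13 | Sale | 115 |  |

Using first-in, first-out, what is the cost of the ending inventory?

Jul 5, 349 sold [FIFO — oldest first]: 267 @ $23.05 + 82 @ $21.25 = $7,896.85
Jul 9, 220 sold [FIFO — oldest first]: 220 @ $21.25 = $4,675.00
Jul 12, 264 sold [FIFO — oldest first]: 61 @ $21.25 + 184 @ $19.00 + 19 @ $22.35 = $5,216.90
Jul 13, 115 sold [FIFO — oldest first]: 115 @ $22.35 = $2,570.25
Total COGS = $7,896.85 + $4,675.00 + $5,216.90 + $2,570.25 = $20,359.00
Ending inventory: 57 @ $22.35 = $1,273.95
Check: goods available $21,632.95 = COGS $20,359.00 + ending $1,273.95

Ending inventory = $1,273.95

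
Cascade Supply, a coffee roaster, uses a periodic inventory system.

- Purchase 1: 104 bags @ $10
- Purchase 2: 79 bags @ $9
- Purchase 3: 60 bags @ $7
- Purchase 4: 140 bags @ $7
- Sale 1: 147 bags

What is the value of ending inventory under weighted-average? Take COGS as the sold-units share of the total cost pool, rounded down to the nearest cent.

Sale 1, sell 147: 147/383 × $3,151.00 → $1,209.39
Ending inventory (cost pool remaining) = $1,941.61

Ending inventory = $1,941.61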